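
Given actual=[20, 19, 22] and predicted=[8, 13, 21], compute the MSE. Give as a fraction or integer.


MSE = (1/3) * ((20-8)^2=144 + (19-13)^2=36 + (22-21)^2=1). Sum = 181. MSE = 181/3.

181/3


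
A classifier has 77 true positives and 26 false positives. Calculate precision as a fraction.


Precision = TP / (TP + FP) = 77 / 103 = 77/103.

77/103


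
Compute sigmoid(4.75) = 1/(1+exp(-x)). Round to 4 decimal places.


sigma(4.75) = 1/(1+e^(-4.75)) = 1/(1+0.008652) = 1/1.008652 = 0.9914.

0.9914


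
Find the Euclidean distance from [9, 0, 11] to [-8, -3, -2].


d = sqrt(sum of squared differences). (9--8)^2=289, (0--3)^2=9, (11--2)^2=169. Sum = 467.

sqrt(467)


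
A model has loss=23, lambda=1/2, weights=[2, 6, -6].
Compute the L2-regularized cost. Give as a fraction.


L2 sq norm = sum(w^2) = 76. J = 23 + 1/2 * 76 = 61.

61


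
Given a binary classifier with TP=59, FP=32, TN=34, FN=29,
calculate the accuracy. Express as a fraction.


Accuracy = (TP + TN) / (TP + TN + FP + FN) = (59 + 34) / 154 = 93/154.

93/154


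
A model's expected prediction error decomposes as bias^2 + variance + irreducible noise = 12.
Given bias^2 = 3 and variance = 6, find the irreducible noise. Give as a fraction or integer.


Total error = bias^2 + variance + irreducible noise. So irreducible noise = 12 - 3 - 6 = 3.

3


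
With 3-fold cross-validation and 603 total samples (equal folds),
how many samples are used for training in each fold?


Each validation fold has 603/3 = 201 samples. Training set = 603 - 201 = 402.

402


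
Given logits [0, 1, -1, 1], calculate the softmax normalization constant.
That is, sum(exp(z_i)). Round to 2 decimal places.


Denom = e^0=1.0000 + e^1=2.7183 + e^-1=0.3679 + e^1=2.7183. Sum = 6.8045, which rounds to 6.80.

6.80


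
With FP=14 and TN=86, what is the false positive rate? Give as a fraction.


FPR = FP / (FP + TN) = 14 / 100 = 7/50.

7/50


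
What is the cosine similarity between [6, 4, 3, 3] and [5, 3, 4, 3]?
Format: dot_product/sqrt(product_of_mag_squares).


dot = 63. |a|^2 = 70, |b|^2 = 59. cos = 63/sqrt(4130).

63/sqrt(4130)


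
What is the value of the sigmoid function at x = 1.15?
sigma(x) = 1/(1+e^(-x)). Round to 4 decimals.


sigma(1.15) = 1/(1+e^(-1.15)) = 1/(1+0.316637) = 1/1.316637 = 0.7595.

0.7595


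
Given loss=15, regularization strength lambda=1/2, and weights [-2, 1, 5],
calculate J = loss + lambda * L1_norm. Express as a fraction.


L1 norm = sum(|w|) = 8. J = 15 + 1/2 * 8 = 19.

19


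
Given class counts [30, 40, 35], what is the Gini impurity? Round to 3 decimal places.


Total = 105. Proportions: 30/105, 40/105, 35/105. sum(p_i^2) = 0.3379. Gini = 1 - 0.3379 = 0.6621, which rounds to 0.662.

0.662


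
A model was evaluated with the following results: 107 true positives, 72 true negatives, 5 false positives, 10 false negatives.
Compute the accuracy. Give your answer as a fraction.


Accuracy = (TP + TN) / (TP + TN + FP + FN) = (107 + 72) / 194 = 179/194.

179/194


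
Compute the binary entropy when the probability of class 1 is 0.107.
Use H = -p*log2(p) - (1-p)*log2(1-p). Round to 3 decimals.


H = -0.107*log2(0.107) - 0.893*log2(0.893) = 0.491.

0.491


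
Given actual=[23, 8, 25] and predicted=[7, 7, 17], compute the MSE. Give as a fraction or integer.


MSE = (1/3) * ((23-7)^2=256 + (8-7)^2=1 + (25-17)^2=64). Sum = 321. MSE = 107.

107


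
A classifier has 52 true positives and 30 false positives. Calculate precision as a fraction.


Precision = TP / (TP + FP) = 52 / 82 = 26/41.

26/41


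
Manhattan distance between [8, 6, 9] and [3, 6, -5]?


d = sum of absolute differences: |8-3|=5 + |6-6|=0 + |9--5|=14 = 19.

19


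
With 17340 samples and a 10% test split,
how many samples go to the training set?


Test set = 17340 * 10% = 1734. Training set = 17340 - 1734 = 15606.

15606


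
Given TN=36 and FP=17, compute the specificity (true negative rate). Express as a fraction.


Specificity = TN / (TN + FP) = 36 / 53 = 36/53.

36/53


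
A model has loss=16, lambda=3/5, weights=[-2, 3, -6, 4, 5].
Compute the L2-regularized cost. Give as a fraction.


L2 sq norm = sum(w^2) = 90. J = 16 + 3/5 * 90 = 70.

70


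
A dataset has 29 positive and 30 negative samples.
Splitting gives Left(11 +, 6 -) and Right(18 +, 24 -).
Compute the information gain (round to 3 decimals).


H(parent) = 0.9998. H(left) = 0.9367, H(right) = 0.9852. Weighted = (17/59)*0.9367 + (42/59)*0.9852 = 0.9712. IG = 0.9998 - 0.9712 = 0.0286, which rounds to 0.029.

0.029


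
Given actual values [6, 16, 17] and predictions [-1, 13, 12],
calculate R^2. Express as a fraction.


Mean(y) = 13. SS_res = 83. SS_tot = 74. R^2 = 1 - 83/(74) = -9/74.

-9/74


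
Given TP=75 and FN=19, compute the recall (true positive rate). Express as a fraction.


Recall = TP / (TP + FN) = 75 / 94 = 75/94.

75/94


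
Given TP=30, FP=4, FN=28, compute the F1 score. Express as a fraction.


Precision = 30/34 = 15/17. Recall = 30/58 = 15/29. F1 = 2*P*R/(P+R) = 15/23.

15/23


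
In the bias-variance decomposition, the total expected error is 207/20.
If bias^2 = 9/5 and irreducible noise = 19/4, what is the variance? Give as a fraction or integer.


Total error = bias^2 + variance + irreducible noise. So variance = 207/20 - 9/5 - 19/4 = 19/5.

19/5


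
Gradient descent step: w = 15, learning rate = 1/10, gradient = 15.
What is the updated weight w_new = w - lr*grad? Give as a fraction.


w_new = 15 - 1/10 * 15 = 15 - 3/2 = 27/2.

27/2


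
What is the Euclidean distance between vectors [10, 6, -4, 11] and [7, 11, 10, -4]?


d = sqrt(sum of squared differences). (10-7)^2=9, (6-11)^2=25, (-4-10)^2=196, (11--4)^2=225. Sum = 455.

sqrt(455)


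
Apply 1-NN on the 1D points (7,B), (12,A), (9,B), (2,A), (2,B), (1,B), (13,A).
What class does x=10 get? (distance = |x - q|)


Distances: |7-10|=3, |12-10|=2, |9-10|=1, |2-10|=8, |2-10|=8, |1-10|=9, |13-10|=3. 1 nearest: (9,B). Counts: {'B': 1}. Majority class: B.

B


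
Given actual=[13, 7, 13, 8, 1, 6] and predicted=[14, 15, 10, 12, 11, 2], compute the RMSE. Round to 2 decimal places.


MSE = 34.3333. RMSE = sqrt(34.3333) = 5.86.

5.86


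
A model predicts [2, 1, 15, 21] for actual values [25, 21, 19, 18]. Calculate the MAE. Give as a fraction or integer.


MAE = (1/4) * (|25-2|=23 + |21-1|=20 + |19-15|=4 + |18-21|=3). Sum = 50. MAE = 25/2.

25/2


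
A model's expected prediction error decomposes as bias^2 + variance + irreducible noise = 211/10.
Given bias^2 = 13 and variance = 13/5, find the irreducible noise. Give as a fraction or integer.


Total error = bias^2 + variance + irreducible noise. So irreducible noise = 211/10 - 13 - 13/5 = 11/2.

11/2


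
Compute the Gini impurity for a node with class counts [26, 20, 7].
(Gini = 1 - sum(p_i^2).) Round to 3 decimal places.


Total = 53. Proportions: 26/53, 20/53, 7/53. sum(p_i^2) = 0.4005. Gini = 1 - 0.4005 = 0.5995, which rounds to 0.600.

0.600


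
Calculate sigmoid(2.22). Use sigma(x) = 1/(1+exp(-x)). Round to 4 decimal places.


sigma(2.22) = 1/(1+e^(-2.22)) = 1/(1+0.108609) = 1/1.108609 = 0.9020.

0.9020


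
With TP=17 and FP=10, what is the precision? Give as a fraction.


Precision = TP / (TP + FP) = 17 / 27 = 17/27.

17/27


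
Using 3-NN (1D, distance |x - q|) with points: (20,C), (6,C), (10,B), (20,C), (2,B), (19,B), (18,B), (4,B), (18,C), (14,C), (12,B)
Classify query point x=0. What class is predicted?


Distances: |20-0|=20, |6-0|=6, |10-0|=10, |20-0|=20, |2-0|=2, |19-0|=19, |18-0|=18, |4-0|=4, |18-0|=18, |14-0|=14, |12-0|=12. 3 nearest: (2,B), (4,B), (6,C). Counts: {'B': 2, 'C': 1}. Majority class: B.

B


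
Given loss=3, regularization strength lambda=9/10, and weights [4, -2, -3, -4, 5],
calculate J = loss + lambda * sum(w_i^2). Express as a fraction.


L2 sq norm = sum(w^2) = 70. J = 3 + 9/10 * 70 = 66.

66


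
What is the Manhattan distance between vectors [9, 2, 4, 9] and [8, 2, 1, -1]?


d = sum of absolute differences: |9-8|=1 + |2-2|=0 + |4-1|=3 + |9--1|=10 = 14.

14


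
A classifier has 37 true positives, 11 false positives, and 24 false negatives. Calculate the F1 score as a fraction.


Precision = 37/48 = 37/48. Recall = 37/61 = 37/61. F1 = 2*P*R/(P+R) = 74/109.

74/109


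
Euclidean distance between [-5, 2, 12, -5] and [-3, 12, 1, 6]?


d = sqrt(sum of squared differences). (-5--3)^2=4, (2-12)^2=100, (12-1)^2=121, (-5-6)^2=121. Sum = 346.

sqrt(346)


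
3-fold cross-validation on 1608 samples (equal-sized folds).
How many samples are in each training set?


Each validation fold has 1608/3 = 536 samples. Training set = 1608 - 536 = 1072.

1072


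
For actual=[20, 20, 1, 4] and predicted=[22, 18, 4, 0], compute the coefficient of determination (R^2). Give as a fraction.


Mean(y) = 45/4. SS_res = 33. SS_tot = 1243/4. R^2 = 1 - 33/(1243/4) = 101/113.

101/113


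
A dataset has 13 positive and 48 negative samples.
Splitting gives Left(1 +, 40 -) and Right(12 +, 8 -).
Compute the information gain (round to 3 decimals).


H(parent) = 0.7474. H(left) = 0.1654, H(right) = 0.9710. Weighted = (41/61)*0.1654 + (20/61)*0.9710 = 0.4295. IG = 0.7474 - 0.4295 = 0.3179, which rounds to 0.318.

0.318


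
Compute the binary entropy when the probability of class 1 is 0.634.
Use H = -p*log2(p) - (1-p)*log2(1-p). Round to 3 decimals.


H = -0.634*log2(0.634) - 0.366*log2(0.366) = 0.948.

0.948


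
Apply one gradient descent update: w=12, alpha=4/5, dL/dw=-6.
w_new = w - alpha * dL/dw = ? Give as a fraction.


w_new = 12 - 4/5 * -6 = 12 - -24/5 = 84/5.

84/5


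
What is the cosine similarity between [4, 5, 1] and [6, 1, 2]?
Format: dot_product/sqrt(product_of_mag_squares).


dot = 31. |a|^2 = 42, |b|^2 = 41. cos = 31/sqrt(1722).

31/sqrt(1722)


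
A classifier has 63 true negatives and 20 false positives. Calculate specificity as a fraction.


Specificity = TN / (TN + FP) = 63 / 83 = 63/83.

63/83


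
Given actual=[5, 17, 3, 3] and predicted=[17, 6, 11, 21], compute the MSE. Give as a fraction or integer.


MSE = (1/4) * ((5-17)^2=144 + (17-6)^2=121 + (3-11)^2=64 + (3-21)^2=324). Sum = 653. MSE = 653/4.

653/4


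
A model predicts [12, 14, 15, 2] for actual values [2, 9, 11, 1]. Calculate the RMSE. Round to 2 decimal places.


MSE = 35.5000. RMSE = sqrt(35.5000) = 5.96.

5.96


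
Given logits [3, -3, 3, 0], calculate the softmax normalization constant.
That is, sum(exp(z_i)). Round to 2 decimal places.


Denom = e^3=20.0855 + e^-3=0.0498 + e^3=20.0855 + e^0=1.0000. Sum = 41.2208, which rounds to 41.22.

41.22


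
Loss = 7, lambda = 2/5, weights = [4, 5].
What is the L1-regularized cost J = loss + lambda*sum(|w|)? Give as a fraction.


L1 norm = sum(|w|) = 9. J = 7 + 2/5 * 9 = 53/5.

53/5


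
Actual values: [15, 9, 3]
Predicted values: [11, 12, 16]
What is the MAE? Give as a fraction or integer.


MAE = (1/3) * (|15-11|=4 + |9-12|=3 + |3-16|=13). Sum = 20. MAE = 20/3.

20/3


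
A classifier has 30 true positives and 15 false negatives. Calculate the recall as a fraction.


Recall = TP / (TP + FN) = 30 / 45 = 2/3.

2/3


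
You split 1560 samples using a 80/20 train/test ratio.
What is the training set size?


Test set = 1560 * 20% = 312. Training set = 1560 - 312 = 1248.

1248


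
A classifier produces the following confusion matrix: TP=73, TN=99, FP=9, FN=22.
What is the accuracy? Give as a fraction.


Accuracy = (TP + TN) / (TP + TN + FP + FN) = (73 + 99) / 203 = 172/203.

172/203


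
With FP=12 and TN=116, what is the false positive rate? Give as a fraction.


FPR = FP / (FP + TN) = 12 / 128 = 3/32.

3/32


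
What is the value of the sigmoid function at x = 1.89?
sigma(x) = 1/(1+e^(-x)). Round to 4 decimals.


sigma(1.89) = 1/(1+e^(-1.89)) = 1/(1+0.151072) = 1/1.151072 = 0.8688.

0.8688


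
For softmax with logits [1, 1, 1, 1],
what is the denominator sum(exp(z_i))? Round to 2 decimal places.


Denom = e^1=2.7183 + e^1=2.7183 + e^1=2.7183 + e^1=2.7183. Sum = 10.8732, which rounds to 10.87.

10.87


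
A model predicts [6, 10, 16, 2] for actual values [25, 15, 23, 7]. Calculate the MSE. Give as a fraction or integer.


MSE = (1/4) * ((25-6)^2=361 + (15-10)^2=25 + (23-16)^2=49 + (7-2)^2=25). Sum = 460. MSE = 115.

115


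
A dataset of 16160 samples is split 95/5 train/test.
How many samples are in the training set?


Test set = 16160 * 5% = 808. Training set = 16160 - 808 = 15352.

15352


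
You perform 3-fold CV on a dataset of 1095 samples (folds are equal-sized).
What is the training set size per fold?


Each validation fold has 1095/3 = 365 samples. Training set = 1095 - 365 = 730.

730


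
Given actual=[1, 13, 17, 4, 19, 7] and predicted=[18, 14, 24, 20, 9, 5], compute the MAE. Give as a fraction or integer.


MAE = (1/6) * (|1-18|=17 + |13-14|=1 + |17-24|=7 + |4-20|=16 + |19-9|=10 + |7-5|=2). Sum = 53. MAE = 53/6.

53/6


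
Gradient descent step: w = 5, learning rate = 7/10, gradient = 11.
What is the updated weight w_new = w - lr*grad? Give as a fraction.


w_new = 5 - 7/10 * 11 = 5 - 77/10 = -27/10.

-27/10


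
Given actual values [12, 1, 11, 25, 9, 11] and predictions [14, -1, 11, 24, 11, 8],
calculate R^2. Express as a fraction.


Mean(y) = 23/2. SS_res = 22. SS_tot = 599/2. R^2 = 1 - 22/(599/2) = 555/599.

555/599


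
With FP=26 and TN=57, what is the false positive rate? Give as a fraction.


FPR = FP / (FP + TN) = 26 / 83 = 26/83.

26/83


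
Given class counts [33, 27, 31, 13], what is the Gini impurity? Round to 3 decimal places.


Total = 104. Proportions: 33/104, 27/104, 31/104, 13/104. sum(p_i^2) = 0.2726. Gini = 1 - 0.2726 = 0.7274, which rounds to 0.727.

0.727


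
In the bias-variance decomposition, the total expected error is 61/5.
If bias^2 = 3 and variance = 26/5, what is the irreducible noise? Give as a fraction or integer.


Total error = bias^2 + variance + irreducible noise. So irreducible noise = 61/5 - 3 - 26/5 = 4.

4


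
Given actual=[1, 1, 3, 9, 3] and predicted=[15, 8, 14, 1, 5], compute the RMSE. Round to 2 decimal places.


MSE = 86.8000. RMSE = sqrt(86.8000) = 9.32.

9.32


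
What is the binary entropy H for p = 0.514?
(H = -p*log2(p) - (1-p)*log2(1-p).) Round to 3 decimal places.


H = -0.514*log2(0.514) - 0.486*log2(0.486) = 0.999.

0.999


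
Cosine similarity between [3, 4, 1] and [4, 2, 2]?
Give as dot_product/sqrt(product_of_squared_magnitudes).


dot = 22. |a|^2 = 26, |b|^2 = 24. cos = 22/sqrt(624).

22/sqrt(624)


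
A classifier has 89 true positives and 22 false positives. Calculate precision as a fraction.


Precision = TP / (TP + FP) = 89 / 111 = 89/111.

89/111


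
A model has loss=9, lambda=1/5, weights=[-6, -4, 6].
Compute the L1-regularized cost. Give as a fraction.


L1 norm = sum(|w|) = 16. J = 9 + 1/5 * 16 = 61/5.

61/5


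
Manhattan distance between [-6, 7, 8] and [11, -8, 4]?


d = sum of absolute differences: |-6-11|=17 + |7--8|=15 + |8-4|=4 = 36.

36


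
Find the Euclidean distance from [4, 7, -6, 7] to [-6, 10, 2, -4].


d = sqrt(sum of squared differences). (4--6)^2=100, (7-10)^2=9, (-6-2)^2=64, (7--4)^2=121. Sum = 294.

sqrt(294)


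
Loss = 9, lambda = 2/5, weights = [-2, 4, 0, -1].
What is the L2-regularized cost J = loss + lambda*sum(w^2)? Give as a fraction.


L2 sq norm = sum(w^2) = 21. J = 9 + 2/5 * 21 = 87/5.

87/5


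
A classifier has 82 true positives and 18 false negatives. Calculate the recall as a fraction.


Recall = TP / (TP + FN) = 82 / 100 = 41/50.

41/50


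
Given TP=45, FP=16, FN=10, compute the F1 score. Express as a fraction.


Precision = 45/61 = 45/61. Recall = 45/55 = 9/11. F1 = 2*P*R/(P+R) = 45/58.

45/58


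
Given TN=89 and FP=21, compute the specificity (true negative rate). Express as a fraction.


Specificity = TN / (TN + FP) = 89 / 110 = 89/110.

89/110


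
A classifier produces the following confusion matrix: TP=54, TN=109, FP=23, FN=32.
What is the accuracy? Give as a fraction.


Accuracy = (TP + TN) / (TP + TN + FP + FN) = (54 + 109) / 218 = 163/218.

163/218


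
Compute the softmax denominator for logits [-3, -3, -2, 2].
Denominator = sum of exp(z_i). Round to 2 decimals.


Denom = e^-3=0.0498 + e^-3=0.0498 + e^-2=0.1353 + e^2=7.3891. Sum = 7.6240, which rounds to 7.62.

7.62


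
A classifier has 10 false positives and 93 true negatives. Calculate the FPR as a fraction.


FPR = FP / (FP + TN) = 10 / 103 = 10/103.

10/103


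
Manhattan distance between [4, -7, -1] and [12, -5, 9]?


d = sum of absolute differences: |4-12|=8 + |-7--5|=2 + |-1-9|=10 = 20.

20


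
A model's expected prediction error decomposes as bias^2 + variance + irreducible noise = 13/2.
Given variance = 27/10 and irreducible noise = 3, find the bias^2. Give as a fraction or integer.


Total error = bias^2 + variance + irreducible noise. So bias^2 = 13/2 - 27/10 - 3 = 4/5.

4/5


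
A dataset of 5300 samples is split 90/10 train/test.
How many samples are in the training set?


Test set = 5300 * 10% = 530. Training set = 5300 - 530 = 4770.

4770


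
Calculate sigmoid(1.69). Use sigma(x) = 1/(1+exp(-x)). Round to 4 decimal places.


sigma(1.69) = 1/(1+e^(-1.69)) = 1/(1+0.184520) = 1/1.184520 = 0.8442.

0.8442


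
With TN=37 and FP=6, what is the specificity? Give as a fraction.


Specificity = TN / (TN + FP) = 37 / 43 = 37/43.

37/43


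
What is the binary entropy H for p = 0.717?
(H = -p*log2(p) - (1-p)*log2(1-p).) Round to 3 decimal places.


H = -0.717*log2(0.717) - 0.283*log2(0.283) = 0.860.

0.860


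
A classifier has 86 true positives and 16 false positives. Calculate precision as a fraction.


Precision = TP / (TP + FP) = 86 / 102 = 43/51.

43/51


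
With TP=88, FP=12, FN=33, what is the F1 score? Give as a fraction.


Precision = 88/100 = 22/25. Recall = 88/121 = 8/11. F1 = 2*P*R/(P+R) = 176/221.

176/221


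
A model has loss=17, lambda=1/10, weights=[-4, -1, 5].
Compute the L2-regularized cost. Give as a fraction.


L2 sq norm = sum(w^2) = 42. J = 17 + 1/10 * 42 = 106/5.

106/5


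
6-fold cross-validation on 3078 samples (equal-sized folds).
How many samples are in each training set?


Each validation fold has 3078/6 = 513 samples. Training set = 3078 - 513 = 2565.

2565


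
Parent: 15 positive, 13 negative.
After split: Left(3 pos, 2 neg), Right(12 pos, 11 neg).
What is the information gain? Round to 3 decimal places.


H(parent) = 0.9963. H(left) = 0.9710, H(right) = 0.9986. Weighted = (5/28)*0.9710 + (23/28)*0.9986 = 0.9937. IG = 0.9963 - 0.9937 = 0.0026, which rounds to 0.003.

0.003


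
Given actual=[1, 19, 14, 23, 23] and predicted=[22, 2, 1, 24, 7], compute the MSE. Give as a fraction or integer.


MSE = (1/5) * ((1-22)^2=441 + (19-2)^2=289 + (14-1)^2=169 + (23-24)^2=1 + (23-7)^2=256). Sum = 1156. MSE = 1156/5.

1156/5


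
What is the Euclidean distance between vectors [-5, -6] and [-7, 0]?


d = sqrt(sum of squared differences). (-5--7)^2=4, (-6-0)^2=36. Sum = 40.

sqrt(40)


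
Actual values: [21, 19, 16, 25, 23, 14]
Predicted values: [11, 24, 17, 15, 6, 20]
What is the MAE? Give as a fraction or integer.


MAE = (1/6) * (|21-11|=10 + |19-24|=5 + |16-17|=1 + |25-15|=10 + |23-6|=17 + |14-20|=6). Sum = 49. MAE = 49/6.

49/6


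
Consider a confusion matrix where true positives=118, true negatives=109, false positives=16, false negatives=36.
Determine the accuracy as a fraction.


Accuracy = (TP + TN) / (TP + TN + FP + FN) = (118 + 109) / 279 = 227/279.

227/279


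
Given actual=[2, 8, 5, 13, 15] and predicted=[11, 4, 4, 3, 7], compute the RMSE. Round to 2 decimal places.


MSE = 52.4000. RMSE = sqrt(52.4000) = 7.24.

7.24


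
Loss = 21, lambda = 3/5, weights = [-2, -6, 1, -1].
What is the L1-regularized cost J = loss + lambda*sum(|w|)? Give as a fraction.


L1 norm = sum(|w|) = 10. J = 21 + 3/5 * 10 = 27.

27


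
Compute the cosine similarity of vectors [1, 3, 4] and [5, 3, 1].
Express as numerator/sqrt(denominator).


dot = 18. |a|^2 = 26, |b|^2 = 35. cos = 18/sqrt(910).

18/sqrt(910)


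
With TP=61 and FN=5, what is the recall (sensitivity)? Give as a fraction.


Recall = TP / (TP + FN) = 61 / 66 = 61/66.

61/66


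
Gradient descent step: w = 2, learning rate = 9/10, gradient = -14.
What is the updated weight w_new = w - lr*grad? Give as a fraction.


w_new = 2 - 9/10 * -14 = 2 - -63/5 = 73/5.

73/5


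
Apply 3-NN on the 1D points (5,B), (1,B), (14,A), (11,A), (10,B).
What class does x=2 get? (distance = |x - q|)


Distances: |5-2|=3, |1-2|=1, |14-2|=12, |11-2|=9, |10-2|=8. 3 nearest: (1,B), (5,B), (10,B). Counts: {'B': 3}. Majority class: B.

B


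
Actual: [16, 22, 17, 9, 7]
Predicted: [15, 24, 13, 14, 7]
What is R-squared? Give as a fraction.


Mean(y) = 71/5. SS_res = 46. SS_tot = 754/5. R^2 = 1 - 46/(754/5) = 262/377.

262/377


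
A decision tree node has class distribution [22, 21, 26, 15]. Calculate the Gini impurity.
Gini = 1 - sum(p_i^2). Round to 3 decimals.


Total = 84. Proportions: 22/84, 21/84, 26/84, 15/84. sum(p_i^2) = 0.2588. Gini = 1 - 0.2588 = 0.7412, which rounds to 0.741.

0.741


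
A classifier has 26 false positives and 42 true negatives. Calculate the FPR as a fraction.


FPR = FP / (FP + TN) = 26 / 68 = 13/34.

13/34


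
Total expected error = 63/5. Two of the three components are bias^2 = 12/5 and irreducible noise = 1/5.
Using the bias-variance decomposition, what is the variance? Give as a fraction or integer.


Total error = bias^2 + variance + irreducible noise. So variance = 63/5 - 12/5 - 1/5 = 10.

10


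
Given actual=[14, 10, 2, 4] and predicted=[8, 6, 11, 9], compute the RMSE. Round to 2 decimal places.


MSE = 39.5000. RMSE = sqrt(39.5000) = 6.28.

6.28


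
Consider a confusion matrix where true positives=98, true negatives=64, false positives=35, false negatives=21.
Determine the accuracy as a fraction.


Accuracy = (TP + TN) / (TP + TN + FP + FN) = (98 + 64) / 218 = 81/109.

81/109


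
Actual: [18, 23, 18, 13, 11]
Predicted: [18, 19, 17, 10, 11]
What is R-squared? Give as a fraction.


Mean(y) = 83/5. SS_res = 26. SS_tot = 446/5. R^2 = 1 - 26/(446/5) = 158/223.

158/223


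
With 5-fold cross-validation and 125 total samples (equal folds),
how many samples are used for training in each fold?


Each validation fold has 125/5 = 25 samples. Training set = 125 - 25 = 100.

100


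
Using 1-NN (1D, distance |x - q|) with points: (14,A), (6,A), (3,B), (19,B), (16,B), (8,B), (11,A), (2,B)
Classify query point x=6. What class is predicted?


Distances: |14-6|=8, |6-6|=0, |3-6|=3, |19-6|=13, |16-6|=10, |8-6|=2, |11-6|=5, |2-6|=4. 1 nearest: (6,A). Counts: {'A': 1}. Majority class: A.

A


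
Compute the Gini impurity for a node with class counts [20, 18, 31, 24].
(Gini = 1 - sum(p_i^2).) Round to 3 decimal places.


Total = 93. Proportions: 20/93, 18/93, 31/93, 24/93. sum(p_i^2) = 0.2614. Gini = 1 - 0.2614 = 0.7386, which rounds to 0.739.

0.739


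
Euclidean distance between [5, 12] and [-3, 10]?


d = sqrt(sum of squared differences). (5--3)^2=64, (12-10)^2=4. Sum = 68.

sqrt(68)


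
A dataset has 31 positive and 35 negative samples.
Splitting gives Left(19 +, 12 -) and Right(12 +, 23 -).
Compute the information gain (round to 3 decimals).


H(parent) = 0.9973. H(left) = 0.9629, H(right) = 0.9275. Weighted = (31/66)*0.9629 + (35/66)*0.9275 = 0.9441. IG = 0.9973 - 0.9441 = 0.0532, which rounds to 0.053.

0.053


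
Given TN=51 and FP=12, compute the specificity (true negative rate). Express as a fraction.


Specificity = TN / (TN + FP) = 51 / 63 = 17/21.

17/21


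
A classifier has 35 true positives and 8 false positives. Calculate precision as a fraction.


Precision = TP / (TP + FP) = 35 / 43 = 35/43.

35/43


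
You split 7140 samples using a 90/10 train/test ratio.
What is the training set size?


Test set = 7140 * 10% = 714. Training set = 7140 - 714 = 6426.

6426


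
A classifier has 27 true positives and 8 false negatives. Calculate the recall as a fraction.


Recall = TP / (TP + FN) = 27 / 35 = 27/35.

27/35


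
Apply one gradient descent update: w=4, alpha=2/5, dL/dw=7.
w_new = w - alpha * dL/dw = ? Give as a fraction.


w_new = 4 - 2/5 * 7 = 4 - 14/5 = 6/5.

6/5


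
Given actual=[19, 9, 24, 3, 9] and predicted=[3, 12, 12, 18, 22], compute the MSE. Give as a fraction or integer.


MSE = (1/5) * ((19-3)^2=256 + (9-12)^2=9 + (24-12)^2=144 + (3-18)^2=225 + (9-22)^2=169). Sum = 803. MSE = 803/5.

803/5


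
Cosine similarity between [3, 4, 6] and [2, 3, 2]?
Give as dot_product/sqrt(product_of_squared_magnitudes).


dot = 30. |a|^2 = 61, |b|^2 = 17. cos = 30/sqrt(1037).

30/sqrt(1037)


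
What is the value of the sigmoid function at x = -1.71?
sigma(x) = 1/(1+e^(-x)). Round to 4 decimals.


sigma(-1.71) = 1/(1+e^(1.71)) = 1/(1+5.528961) = 1/6.528961 = 0.1532.

0.1532


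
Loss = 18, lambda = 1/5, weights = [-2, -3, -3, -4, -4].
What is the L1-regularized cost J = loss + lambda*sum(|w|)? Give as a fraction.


L1 norm = sum(|w|) = 16. J = 18 + 1/5 * 16 = 106/5.

106/5


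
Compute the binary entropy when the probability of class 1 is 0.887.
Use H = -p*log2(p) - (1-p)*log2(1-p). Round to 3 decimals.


H = -0.887*log2(0.887) - 0.113*log2(0.113) = 0.509.

0.509


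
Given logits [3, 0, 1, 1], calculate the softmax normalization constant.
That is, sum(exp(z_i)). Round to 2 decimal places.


Denom = e^3=20.0855 + e^0=1.0000 + e^1=2.7183 + e^1=2.7183. Sum = 26.5221, which rounds to 26.52.

26.52


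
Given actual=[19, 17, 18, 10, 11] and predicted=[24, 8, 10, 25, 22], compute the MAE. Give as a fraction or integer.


MAE = (1/5) * (|19-24|=5 + |17-8|=9 + |18-10|=8 + |10-25|=15 + |11-22|=11). Sum = 48. MAE = 48/5.

48/5


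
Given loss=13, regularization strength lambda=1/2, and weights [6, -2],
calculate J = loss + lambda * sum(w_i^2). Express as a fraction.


L2 sq norm = sum(w^2) = 40. J = 13 + 1/2 * 40 = 33.

33


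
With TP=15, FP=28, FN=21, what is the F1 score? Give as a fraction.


Precision = 15/43 = 15/43. Recall = 15/36 = 5/12. F1 = 2*P*R/(P+R) = 30/79.

30/79


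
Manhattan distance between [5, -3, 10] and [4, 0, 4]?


d = sum of absolute differences: |5-4|=1 + |-3-0|=3 + |10-4|=6 = 10.

10


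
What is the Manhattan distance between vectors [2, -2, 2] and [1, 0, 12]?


d = sum of absolute differences: |2-1|=1 + |-2-0|=2 + |2-12|=10 = 13.

13


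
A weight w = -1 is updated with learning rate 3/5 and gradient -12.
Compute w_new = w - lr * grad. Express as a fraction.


w_new = -1 - 3/5 * -12 = -1 - -36/5 = 31/5.

31/5


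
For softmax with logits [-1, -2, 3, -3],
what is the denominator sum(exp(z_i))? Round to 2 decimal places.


Denom = e^-1=0.3679 + e^-2=0.1353 + e^3=20.0855 + e^-3=0.0498. Sum = 20.6385, which rounds to 20.64.

20.64


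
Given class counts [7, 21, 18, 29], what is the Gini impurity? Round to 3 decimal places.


Total = 75. Proportions: 7/75, 21/75, 18/75, 29/75. sum(p_i^2) = 0.2942. Gini = 1 - 0.2942 = 0.7058, which rounds to 0.706.

0.706


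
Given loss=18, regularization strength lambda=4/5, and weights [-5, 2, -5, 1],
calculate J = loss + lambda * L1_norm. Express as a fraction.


L1 norm = sum(|w|) = 13. J = 18 + 4/5 * 13 = 142/5.

142/5


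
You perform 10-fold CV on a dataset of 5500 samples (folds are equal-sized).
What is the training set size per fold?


Each validation fold has 5500/10 = 550 samples. Training set = 5500 - 550 = 4950.

4950


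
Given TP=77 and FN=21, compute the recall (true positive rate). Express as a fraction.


Recall = TP / (TP + FN) = 77 / 98 = 11/14.

11/14


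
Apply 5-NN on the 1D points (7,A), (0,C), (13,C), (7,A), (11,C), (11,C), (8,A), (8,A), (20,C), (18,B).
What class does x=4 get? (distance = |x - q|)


Distances: |7-4|=3, |0-4|=4, |13-4|=9, |7-4|=3, |11-4|=7, |11-4|=7, |8-4|=4, |8-4|=4, |20-4|=16, |18-4|=14. 5 nearest: (7,A), (7,A), (8,A), (8,A), (0,C). Counts: {'A': 4, 'C': 1}. Majority class: A.

A


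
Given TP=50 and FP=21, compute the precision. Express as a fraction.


Precision = TP / (TP + FP) = 50 / 71 = 50/71.

50/71


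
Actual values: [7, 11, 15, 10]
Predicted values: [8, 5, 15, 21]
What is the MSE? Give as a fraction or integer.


MSE = (1/4) * ((7-8)^2=1 + (11-5)^2=36 + (15-15)^2=0 + (10-21)^2=121). Sum = 158. MSE = 79/2.

79/2


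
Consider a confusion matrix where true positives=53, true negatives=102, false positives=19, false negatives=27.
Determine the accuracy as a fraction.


Accuracy = (TP + TN) / (TP + TN + FP + FN) = (53 + 102) / 201 = 155/201.

155/201


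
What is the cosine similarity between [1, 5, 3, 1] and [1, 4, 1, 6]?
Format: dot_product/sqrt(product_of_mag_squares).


dot = 30. |a|^2 = 36, |b|^2 = 54. cos = 30/sqrt(1944).

30/sqrt(1944)


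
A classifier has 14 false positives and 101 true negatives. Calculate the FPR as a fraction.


FPR = FP / (FP + TN) = 14 / 115 = 14/115.

14/115


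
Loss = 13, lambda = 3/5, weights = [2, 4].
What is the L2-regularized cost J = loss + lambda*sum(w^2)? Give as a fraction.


L2 sq norm = sum(w^2) = 20. J = 13 + 3/5 * 20 = 25.

25


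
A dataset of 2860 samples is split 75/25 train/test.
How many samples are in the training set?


Test set = 2860 * 25% = 715. Training set = 2860 - 715 = 2145.

2145


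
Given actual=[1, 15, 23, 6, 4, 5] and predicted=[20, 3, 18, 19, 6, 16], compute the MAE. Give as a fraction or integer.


MAE = (1/6) * (|1-20|=19 + |15-3|=12 + |23-18|=5 + |6-19|=13 + |4-6|=2 + |5-16|=11). Sum = 62. MAE = 31/3.

31/3


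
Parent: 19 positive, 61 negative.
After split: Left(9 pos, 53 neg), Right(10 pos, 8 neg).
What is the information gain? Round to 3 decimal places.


H(parent) = 0.7909. H(left) = 0.5976, H(right) = 0.9911. Weighted = (62/80)*0.5976 + (18/80)*0.9911 = 0.6861. IG = 0.7909 - 0.6861 = 0.1048, which rounds to 0.105.

0.105


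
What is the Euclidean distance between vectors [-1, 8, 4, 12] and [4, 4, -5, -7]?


d = sqrt(sum of squared differences). (-1-4)^2=25, (8-4)^2=16, (4--5)^2=81, (12--7)^2=361. Sum = 483.

sqrt(483)


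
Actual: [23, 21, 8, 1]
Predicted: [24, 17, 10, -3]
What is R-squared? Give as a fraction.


Mean(y) = 53/4. SS_res = 37. SS_tot = 1331/4. R^2 = 1 - 37/(1331/4) = 1183/1331.

1183/1331


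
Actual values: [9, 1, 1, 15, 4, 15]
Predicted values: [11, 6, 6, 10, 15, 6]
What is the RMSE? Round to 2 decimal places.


MSE = 46.8333. RMSE = sqrt(46.8333) = 6.84.

6.84


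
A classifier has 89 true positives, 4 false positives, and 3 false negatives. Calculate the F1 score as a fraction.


Precision = 89/93 = 89/93. Recall = 89/92 = 89/92. F1 = 2*P*R/(P+R) = 178/185.

178/185


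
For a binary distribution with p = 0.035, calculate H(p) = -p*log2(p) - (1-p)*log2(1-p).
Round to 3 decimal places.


H = -0.035*log2(0.035) - 0.965*log2(0.965) = 0.219.

0.219


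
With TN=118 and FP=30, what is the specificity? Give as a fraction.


Specificity = TN / (TN + FP) = 118 / 148 = 59/74.

59/74


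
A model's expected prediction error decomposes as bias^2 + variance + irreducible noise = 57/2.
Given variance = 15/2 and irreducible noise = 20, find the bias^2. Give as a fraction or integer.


Total error = bias^2 + variance + irreducible noise. So bias^2 = 57/2 - 15/2 - 20 = 1.

1


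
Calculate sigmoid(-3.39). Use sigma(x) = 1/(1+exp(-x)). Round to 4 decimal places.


sigma(-3.39) = 1/(1+e^(3.39)) = 1/(1+29.665952) = 1/30.665952 = 0.0326.

0.0326


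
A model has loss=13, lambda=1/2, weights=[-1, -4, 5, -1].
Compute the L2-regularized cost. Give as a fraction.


L2 sq norm = sum(w^2) = 43. J = 13 + 1/2 * 43 = 69/2.

69/2


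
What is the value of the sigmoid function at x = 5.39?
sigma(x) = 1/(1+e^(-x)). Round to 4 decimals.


sigma(5.39) = 1/(1+e^(-5.39)) = 1/(1+0.004562) = 1/1.004562 = 0.9955.

0.9955


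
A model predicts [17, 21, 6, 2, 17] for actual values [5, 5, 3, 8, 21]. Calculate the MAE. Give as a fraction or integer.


MAE = (1/5) * (|5-17|=12 + |5-21|=16 + |3-6|=3 + |8-2|=6 + |21-17|=4). Sum = 41. MAE = 41/5.

41/5


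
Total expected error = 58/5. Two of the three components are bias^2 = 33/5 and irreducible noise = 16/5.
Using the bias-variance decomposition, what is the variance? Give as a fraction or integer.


Total error = bias^2 + variance + irreducible noise. So variance = 58/5 - 33/5 - 16/5 = 9/5.

9/5


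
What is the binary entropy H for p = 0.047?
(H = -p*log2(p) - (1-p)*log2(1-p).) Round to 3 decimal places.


H = -0.047*log2(0.047) - 0.953*log2(0.953) = 0.274.

0.274


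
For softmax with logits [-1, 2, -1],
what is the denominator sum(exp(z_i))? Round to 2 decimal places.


Denom = e^-1=0.3679 + e^2=7.3891 + e^-1=0.3679. Sum = 8.1249, which rounds to 8.12.

8.12


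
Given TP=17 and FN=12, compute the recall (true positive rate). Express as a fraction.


Recall = TP / (TP + FN) = 17 / 29 = 17/29.

17/29


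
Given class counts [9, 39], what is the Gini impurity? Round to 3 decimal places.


Total = 48. Proportions: 9/48, 39/48. sum(p_i^2) = 0.6953. Gini = 1 - 0.6953 = 0.3047, which rounds to 0.305.

0.305


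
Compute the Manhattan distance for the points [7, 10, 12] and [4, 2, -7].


d = sum of absolute differences: |7-4|=3 + |10-2|=8 + |12--7|=19 = 30.

30


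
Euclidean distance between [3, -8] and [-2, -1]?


d = sqrt(sum of squared differences). (3--2)^2=25, (-8--1)^2=49. Sum = 74.

sqrt(74)


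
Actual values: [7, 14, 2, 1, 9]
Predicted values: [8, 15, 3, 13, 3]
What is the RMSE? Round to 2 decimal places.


MSE = 36.6000. RMSE = sqrt(36.6000) = 6.05.

6.05


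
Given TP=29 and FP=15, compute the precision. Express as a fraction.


Precision = TP / (TP + FP) = 29 / 44 = 29/44.

29/44


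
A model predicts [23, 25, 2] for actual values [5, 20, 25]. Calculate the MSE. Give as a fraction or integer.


MSE = (1/3) * ((5-23)^2=324 + (20-25)^2=25 + (25-2)^2=529). Sum = 878. MSE = 878/3.

878/3


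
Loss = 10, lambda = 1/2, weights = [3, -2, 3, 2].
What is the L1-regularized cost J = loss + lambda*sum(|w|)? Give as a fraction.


L1 norm = sum(|w|) = 10. J = 10 + 1/2 * 10 = 15.

15


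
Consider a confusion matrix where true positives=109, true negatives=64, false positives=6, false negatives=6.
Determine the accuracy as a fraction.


Accuracy = (TP + TN) / (TP + TN + FP + FN) = (109 + 64) / 185 = 173/185.

173/185


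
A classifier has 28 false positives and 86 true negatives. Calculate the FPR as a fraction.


FPR = FP / (FP + TN) = 28 / 114 = 14/57.

14/57


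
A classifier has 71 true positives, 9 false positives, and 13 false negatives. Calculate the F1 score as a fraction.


Precision = 71/80 = 71/80. Recall = 71/84 = 71/84. F1 = 2*P*R/(P+R) = 71/82.

71/82


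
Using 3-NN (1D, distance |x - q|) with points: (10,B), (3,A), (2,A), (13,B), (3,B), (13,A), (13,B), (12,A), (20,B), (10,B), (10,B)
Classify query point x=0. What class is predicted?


Distances: |10-0|=10, |3-0|=3, |2-0|=2, |13-0|=13, |3-0|=3, |13-0|=13, |13-0|=13, |12-0|=12, |20-0|=20, |10-0|=10, |10-0|=10. 3 nearest: (2,A), (3,A), (3,B). Counts: {'A': 2, 'B': 1}. Majority class: A.

A


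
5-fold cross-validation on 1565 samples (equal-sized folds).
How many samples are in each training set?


Each validation fold has 1565/5 = 313 samples. Training set = 1565 - 313 = 1252.

1252


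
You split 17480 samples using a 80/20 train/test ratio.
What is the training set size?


Test set = 17480 * 20% = 3496. Training set = 17480 - 3496 = 13984.

13984


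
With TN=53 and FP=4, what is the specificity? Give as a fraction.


Specificity = TN / (TN + FP) = 53 / 57 = 53/57.

53/57


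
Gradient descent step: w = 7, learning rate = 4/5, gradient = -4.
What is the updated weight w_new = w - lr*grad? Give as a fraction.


w_new = 7 - 4/5 * -4 = 7 - -16/5 = 51/5.

51/5


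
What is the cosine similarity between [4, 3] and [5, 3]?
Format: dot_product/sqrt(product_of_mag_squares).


dot = 29. |a|^2 = 25, |b|^2 = 34. cos = 29/sqrt(850).

29/sqrt(850)


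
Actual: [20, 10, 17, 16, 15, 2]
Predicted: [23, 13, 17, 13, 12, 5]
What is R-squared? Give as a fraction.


Mean(y) = 40/3. SS_res = 45. SS_tot = 622/3. R^2 = 1 - 45/(622/3) = 487/622.

487/622


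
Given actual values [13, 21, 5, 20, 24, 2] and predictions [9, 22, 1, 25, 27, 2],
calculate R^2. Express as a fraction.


Mean(y) = 85/6. SS_res = 67. SS_tot = 2465/6. R^2 = 1 - 67/(2465/6) = 2063/2465.

2063/2465


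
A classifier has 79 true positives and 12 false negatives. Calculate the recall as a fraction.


Recall = TP / (TP + FN) = 79 / 91 = 79/91.

79/91


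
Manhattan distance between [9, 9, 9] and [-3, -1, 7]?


d = sum of absolute differences: |9--3|=12 + |9--1|=10 + |9-7|=2 = 24.

24


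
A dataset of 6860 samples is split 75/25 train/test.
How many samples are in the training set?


Test set = 6860 * 25% = 1715. Training set = 6860 - 1715 = 5145.

5145


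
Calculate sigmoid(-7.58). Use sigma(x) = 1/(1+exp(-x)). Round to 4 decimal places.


sigma(-7.58) = 1/(1+e^(7.58)) = 1/(1+1958.628965) = 1/1959.628965 = 0.0005.

0.0005


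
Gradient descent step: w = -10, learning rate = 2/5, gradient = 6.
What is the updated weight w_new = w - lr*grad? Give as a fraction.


w_new = -10 - 2/5 * 6 = -10 - 12/5 = -62/5.

-62/5


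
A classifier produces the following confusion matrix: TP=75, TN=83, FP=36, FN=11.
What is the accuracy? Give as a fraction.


Accuracy = (TP + TN) / (TP + TN + FP + FN) = (75 + 83) / 205 = 158/205.

158/205


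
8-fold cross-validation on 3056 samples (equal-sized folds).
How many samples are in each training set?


Each validation fold has 3056/8 = 382 samples. Training set = 3056 - 382 = 2674.

2674


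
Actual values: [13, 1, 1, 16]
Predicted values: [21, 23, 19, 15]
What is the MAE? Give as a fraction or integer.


MAE = (1/4) * (|13-21|=8 + |1-23|=22 + |1-19|=18 + |16-15|=1). Sum = 49. MAE = 49/4.

49/4


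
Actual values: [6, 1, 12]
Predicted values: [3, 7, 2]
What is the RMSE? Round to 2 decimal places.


MSE = 48.3333. RMSE = sqrt(48.3333) = 6.95.

6.95


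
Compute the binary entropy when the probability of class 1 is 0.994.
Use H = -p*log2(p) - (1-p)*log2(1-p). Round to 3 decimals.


H = -0.994*log2(0.994) - 0.006*log2(0.006) = 0.053.

0.053


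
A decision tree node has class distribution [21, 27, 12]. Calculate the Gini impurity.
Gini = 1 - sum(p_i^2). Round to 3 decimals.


Total = 60. Proportions: 21/60, 27/60, 12/60. sum(p_i^2) = 0.3650. Gini = 1 - 0.3650 = 0.6350, which rounds to 0.635.

0.635


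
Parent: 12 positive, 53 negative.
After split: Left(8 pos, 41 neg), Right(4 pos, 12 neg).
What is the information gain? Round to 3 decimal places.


H(parent) = 0.6901. H(left) = 0.6421, H(right) = 0.8113. Weighted = (49/65)*0.6421 + (16/65)*0.8113 = 0.6837. IG = 0.6901 - 0.6837 = 0.0064, which rounds to 0.006.

0.006


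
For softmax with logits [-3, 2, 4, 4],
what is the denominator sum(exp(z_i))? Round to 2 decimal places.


Denom = e^-3=0.0498 + e^2=7.3891 + e^4=54.5982 + e^4=54.5982. Sum = 116.6353, which rounds to 116.64.

116.64


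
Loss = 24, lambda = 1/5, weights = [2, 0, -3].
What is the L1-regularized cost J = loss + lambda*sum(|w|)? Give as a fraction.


L1 norm = sum(|w|) = 5. J = 24 + 1/5 * 5 = 25.

25
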